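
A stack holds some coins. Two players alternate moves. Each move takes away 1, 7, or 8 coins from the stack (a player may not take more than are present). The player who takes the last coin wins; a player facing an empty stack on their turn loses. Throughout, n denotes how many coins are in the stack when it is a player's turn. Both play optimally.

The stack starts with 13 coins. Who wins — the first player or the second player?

Positions with no move are L. A position that does have a move is losing for the player to move precisely when every available move leads to a winning position for the opponent. Fill in the labels:
n=0: no move → L
n=1: reaches L-position 0 → W
n=2: only reaches 1(W), which is W → L
n=3: reaches L-position 2 → W
n=4: only reaches 3(W), which is W → L
n=5: reaches L-position 4 → W
n=6: only reaches 5(W), which is W → L
n=7: reaches L-position 6 → W
n=8: reaches L-position 0 → W
n=9: reaches L-position 2 → W
n=10: reaches L-position 2 → W
n=11: reaches L-position 4 → W
n=12: reaches L-position 4 → W
n=13: reaches L-position 6 → W
From 13 the player to move can remove 7, leaving 6, reaching an L position.

The first player wins.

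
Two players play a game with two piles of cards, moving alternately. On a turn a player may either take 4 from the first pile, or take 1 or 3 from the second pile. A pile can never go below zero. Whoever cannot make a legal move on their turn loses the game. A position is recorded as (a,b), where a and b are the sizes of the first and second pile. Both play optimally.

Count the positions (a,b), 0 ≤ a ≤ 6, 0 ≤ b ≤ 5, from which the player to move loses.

21

Use the standard recursion: the mover loses at a terminal position; elsewhere, the mover wins exactly when some move hands the opponent an L position.
Every move lowers a or b (never raises either), so fill the grid row by row in increasing a, and left to right within a row: each cell's successors are then already labelled.
      b=0  b=1  b=2  b=3  b=4  b=5
a=0:    L    W    L    W    L    W
a=1:    L    W    L    W    L    W
a=2:    L    W    L    W    L    W
a=3:    L    W    L    W    L    W
a=4:    W    L    W    L    W    L
a=5:    W    L    W    L    W    L
a=6:    W    L    W    L    W    L
Cells with no legal move (terminal, hence L): (0,0), (1,0), (2,0), (3,0).
The remaining L cells, each justified by listing all of its moves:
(0,2): only reaches (0,1)(W), which is W → L
(0,4): only reaches (0,3)(W), (0,1)(W), all W → L
(1,2): only reaches (1,1)(W), which is W → L
(1,4): only reaches (1,3)(W), (1,1)(W), all W → L
(2,2): only reaches (2,1)(W), which is W → L
(2,4): only reaches (2,3)(W), (2,1)(W), all W → L
(3,2): only reaches (3,1)(W), which is W → L
(3,4): only reaches (3,3)(W), (3,1)(W), all W → L
(4,1): only reaches (0,1)(W), (4,0)(W), all W → L
(4,3): only reaches (0,3)(W), (4,2)(W), (4,0)(W), all W → L
(4,5): only reaches (0,5)(W), (4,4)(W), (4,2)(W), all W → L
(5,1): only reaches (1,1)(W), (5,0)(W), all W → L
(5,3): only reaches (1,3)(W), (5,2)(W), (5,0)(W), all W → L
(5,5): only reaches (1,5)(W), (5,4)(W), (5,2)(W), all W → L
(6,1): only reaches (2,1)(W), (6,0)(W), all W → L
(6,3): only reaches (2,3)(W), (6,2)(W), (6,0)(W), all W → L
(6,5): only reaches (2,5)(W), (6,4)(W), (6,2)(W), all W → L
Every other cell has at least one move into one of the L cells above, so it is W.
L cells per row: a=0: 3, a=1: 3, a=2: 3, a=3: 3, a=4: 3, a=5: 3, a=6: 3; total 21.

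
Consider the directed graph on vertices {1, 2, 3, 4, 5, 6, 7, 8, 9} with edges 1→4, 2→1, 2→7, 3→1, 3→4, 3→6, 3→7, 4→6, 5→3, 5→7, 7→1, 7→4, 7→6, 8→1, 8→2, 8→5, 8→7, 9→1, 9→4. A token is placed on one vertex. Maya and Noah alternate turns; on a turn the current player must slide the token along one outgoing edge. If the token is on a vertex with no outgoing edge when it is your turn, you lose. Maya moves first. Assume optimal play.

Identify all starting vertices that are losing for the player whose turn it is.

Classify positions by backward induction: terminal positions (no move available) are L. From any other position, the mover wins iff some move reaches an L.
Every edge goes from a vertex to one that appears earlier in the order 6, 4, 1, 7, 3, 2, 9, 5, 8, so processing vertices in that order labels each vertex after all of its successors.
6: no outgoing edge → L
4: can move to 6, which is L ⇒ W
1: the only move is to 4(W), a W ⇒ L
7: can move to 1, which is L ⇒ W
3: can move to 1, which is L ⇒ W
2: can move to 1, which is L ⇒ W
9: can move to 1, which is L ⇒ W
5: moves to 3(W), 7(W); every one is W ⇒ L
8: can move to 5, which is L ⇒ W
The losing starting vertices are exactly the entries labelled L in this table (3 of them).

1, 5, 6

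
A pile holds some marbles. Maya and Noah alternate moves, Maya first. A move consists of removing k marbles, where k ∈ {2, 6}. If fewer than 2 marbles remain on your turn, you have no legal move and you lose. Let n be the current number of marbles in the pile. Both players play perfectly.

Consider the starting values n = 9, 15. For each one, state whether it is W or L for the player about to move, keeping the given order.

Work bottom-up. With no move the player to move loses. Otherwise the position is W if at least one move leads to an L position for the opponent, and L if every move leads to a W.
n=0: no move → L
n=1: no move → L
n=2: →0(L), so W
n=3: →1(L), so W
n=4: →2(W) only, which is W, so L
n=5: →3(W) only, which is W, so L
n=6: →4(L), so W
n=7: →5(L), so W
n=8: →6(W), 2(W) — all W, so L
n=9: →7(W), 3(W) — all W, so L
n=10: →8(L), so W
n=11: →9(L), so W
n=12: →10(W), 6(W) — all W, so L
n=13: →11(W), 7(W) — all W, so L
n=14: →12(L), so W
n=15: →13(L), so W

9: L, 15: W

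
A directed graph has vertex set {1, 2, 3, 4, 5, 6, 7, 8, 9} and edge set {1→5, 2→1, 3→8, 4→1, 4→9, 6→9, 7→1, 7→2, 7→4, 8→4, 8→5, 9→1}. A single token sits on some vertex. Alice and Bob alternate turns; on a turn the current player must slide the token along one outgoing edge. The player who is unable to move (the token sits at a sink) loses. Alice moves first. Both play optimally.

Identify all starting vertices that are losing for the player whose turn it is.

2, 3, 5, 9

Classify positions by backward induction: terminal positions (no move available) are L. From any other position, the mover wins iff some move reaches an L.
Every edge goes from a vertex to one that appears earlier in the order 5, 1, 2, 9, 4, 8, 7, 3, 6, so processing vertices in that order labels each vertex after all of its successors.
5: no outgoing edge → L
1: can move to 5, which is L ⇒ W
2: the only move is to 1(W), a W ⇒ L
9: the only move is to 1(W), a W ⇒ L
4: can move to 9, which is L ⇒ W
8: can move to 5, which is L ⇒ W
7: can move to 2, which is L ⇒ W
3: the only move is to 8(W), a W ⇒ L
6: can move to 9, which is L ⇒ W
The losing starting vertices are exactly the entries labelled L in this table (4 of them).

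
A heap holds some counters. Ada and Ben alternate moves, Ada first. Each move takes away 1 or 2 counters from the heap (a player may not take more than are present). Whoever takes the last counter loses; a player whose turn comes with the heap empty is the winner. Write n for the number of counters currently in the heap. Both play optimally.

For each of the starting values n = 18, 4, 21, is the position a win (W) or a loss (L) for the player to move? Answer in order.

18: W, 4: L, 21: W

Positions with no move are W. A position that does have a move is losing for the player to move precisely when every available move leads to a winning position for the opponent. Fill in the labels:
n=0: no move; the opponent has just taken the last counter and therefore loses → W
n=1: L (sole option 0(W) is W)
n=2: W (go to 1, an L position)
n=3: W (go to 1, an L position)
n=4: L (options 3(W), 2(W) are all W)
n=5: W (go to 4, an L position)
n=6: W (go to 4, an L position)
n=7: L (options 6(W), 5(W) are all W)
n=8: W (go to 7, an L position)
n=9: W (go to 7, an L position)
n=10: L (options 9(W), 8(W) are all W)
n=11: W (go to 10, an L position)
n=12: W (go to 10, an L position)
n=13: L (options 12(W), 11(W) are all W)
n=14: W (go to 13, an L position)
n=15: W (go to 13, an L position)
n=16: L (options 15(W), 14(W) are all W)
n=17: W (go to 16, an L position)
n=18: W (go to 16, an L position)
n=19: L (options 18(W), 17(W) are all W)
n=20: W (go to 19, an L position)
n=21: W (go to 19, an L position)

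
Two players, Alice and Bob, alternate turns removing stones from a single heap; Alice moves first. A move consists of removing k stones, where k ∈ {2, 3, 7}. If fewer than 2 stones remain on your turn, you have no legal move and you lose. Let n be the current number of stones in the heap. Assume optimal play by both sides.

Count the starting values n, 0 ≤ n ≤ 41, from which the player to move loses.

18

Build the W/L table. Terminal = L. A non-terminal position is W if it has a move to some L; otherwise it is L.
n=0: no move → L
n=1: no move → L
n=2: W (go to 0, an L position)
n=3: W (go to 1, an L position)
n=4: W (go to 1, an L position)
n=5: L (options 3(W), 2(W) are all W)
n=6: L (options 4(W), 3(W) are all W)
n=7: W (go to 5, an L position)
n=8: W (go to 6, an L position)
n=9: W (go to 6, an L position)
n=10: L (options 8(W), 7(W), 3(W) are all W)
n=11: L (options 9(W), 8(W), 4(W) are all W)
n=12: W (go to 10, an L position)
n=13: W (go to 11, an L position)
n=14: W (go to 11, an L position)
n=15: L (options 13(W), 12(W), 8(W) are all W)
n=16: L (options 14(W), 13(W), 9(W) are all W)
n=17: W (go to 15, an L position)
n=18: W (go to 16, an L position)
n=19: W (go to 16, an L position)
n=20: L (options 18(W), 17(W), 13(W) are all W)
n=21: L (options 19(W), 18(W), 14(W) are all W)
n=22: W (go to 20, an L position)
n=23: W (go to 21, an L position)
n=24: W (go to 21, an L position)
n=25: L (options 23(W), 22(W), 18(W) are all W)
n=26: L (options 24(W), 23(W), 19(W) are all W)
n=27: W (go to 25, an L position)
n=28: W (go to 26, an L position)
n=29: W (go to 26, an L position)
n=30: L (options 28(W), 27(W), 23(W) are all W)
n=31: L (options 29(W), 28(W), 24(W) are all W)
n=32: W (go to 30, an L position)
n=33: W (go to 31, an L position)
n=34: W (go to 31, an L position)
n=35: L (options 33(W), 32(W), 28(W) are all W)
n=36: L (options 34(W), 33(W), 29(W) are all W)
n=37: W (go to 35, an L position)
n=38: W (go to 36, an L position)
n=39: W (go to 36, an L position)
n=40: L (options 38(W), 37(W), 33(W) are all W)
n=41: L (options 39(W), 38(W), 34(W) are all W)
L entries with 0 ≤ n ≤ 41: n = 0, 1, 5, 6, 10, 11, 15, 16, 20, 21, 25, 26, 30, 31, 35, 36, 40, 41; that makes 18.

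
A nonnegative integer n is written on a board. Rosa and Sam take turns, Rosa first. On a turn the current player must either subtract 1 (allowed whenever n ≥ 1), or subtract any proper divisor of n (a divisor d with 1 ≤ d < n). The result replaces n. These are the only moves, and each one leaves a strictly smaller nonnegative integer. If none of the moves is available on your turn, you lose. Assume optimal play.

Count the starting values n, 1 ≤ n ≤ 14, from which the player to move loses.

Compute win/loss labels from the base case upward. A position with no move is L. Any other position is W if it can reach an L in one move, else L.
n=0: no move → L
n=1: W (go to 0, an L position)
n=2: L (sole option 1(W) is W)
n=3: W (go to 2, an L position)
n=4: W (go to 2, an L position)
n=5: L (sole option 4(W) is W)
n=6: W (go to 5, an L position)
n=7: L (sole option 6(W) is W)
n=8: W (go to 7, an L position)
n=9: L (options 6(W), 8(W) are all W)
n=10: W (go to 5, an L position)
n=11: L (sole option 10(W) is W)
n=12: W (go to 9, an L position)
n=13: L (sole option 12(W) is W)
n=14: W (go to 7, an L position)
L entries with 1 ≤ n ≤ 14 (n=0 is outside the asked range and is not counted): n = 2, 5, 7, 9, 11, 13; that makes 6.

6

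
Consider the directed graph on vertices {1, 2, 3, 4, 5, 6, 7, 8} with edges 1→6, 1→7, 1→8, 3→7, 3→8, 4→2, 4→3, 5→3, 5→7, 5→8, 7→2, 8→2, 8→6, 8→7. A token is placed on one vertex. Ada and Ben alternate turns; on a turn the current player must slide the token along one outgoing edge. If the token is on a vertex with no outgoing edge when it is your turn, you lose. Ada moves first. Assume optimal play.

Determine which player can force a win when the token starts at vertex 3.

Ben wins.

Compute win/loss labels from the base case upward. A position with no move is L. Any other position is W if it can reach an L in one move, else L.
Every edge goes from a vertex to one that appears earlier in the order 6, 2, 7, 8, 1, 3, 4, 5, so processing vertices in that order labels each vertex after all of its successors.
6: no outgoing edge → L
2: no outgoing edge → L
7: →2(L), so W
8: →2(L), so W
1: →6(L), so W
3: →8(W), 7(W) — all W, so L
4: →3(L), so W
5: →3(L), so W
Every move from 3 reaches a W position, so the mover loses.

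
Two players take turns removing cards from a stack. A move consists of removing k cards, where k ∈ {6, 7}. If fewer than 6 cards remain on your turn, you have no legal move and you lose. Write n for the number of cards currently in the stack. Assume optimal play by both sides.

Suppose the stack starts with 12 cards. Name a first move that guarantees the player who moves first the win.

Build the W/L table. Terminal = L. A non-terminal position is W if it has a move to some L; otherwise it is L.
n=0: no move → L
n=1: no move → L
n=2: no move → L
n=3: no move → L
n=4: no move → L
n=5: no move → L
n=6: can move to 0, which is L ⇒ W
n=7: can move to 1, which is L ⇒ W
n=8: can move to 2, which is L ⇒ W
n=9: can move to 3, which is L ⇒ W
n=10: can move to 4, which is L ⇒ W
n=11: can move to 5, which is L ⇒ W
n=12: can move to 5, which is L ⇒ W
From 12, the L positions reachable in one move are: 5.

Remove 7, leaving 5.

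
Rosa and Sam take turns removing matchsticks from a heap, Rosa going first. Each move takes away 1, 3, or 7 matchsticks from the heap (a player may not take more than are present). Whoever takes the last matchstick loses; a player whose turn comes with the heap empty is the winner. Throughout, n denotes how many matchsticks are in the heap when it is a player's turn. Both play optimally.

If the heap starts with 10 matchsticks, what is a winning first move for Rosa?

Remove 1, leaving 9.

Use the standard recursion: the mover wins at a terminal position; elsewhere, the mover wins exactly when some move hands the opponent an L position.
n=0: no move; the opponent has just taken the last matchstick and therefore loses → W
n=1: only reaches 0(W), which is W → L
n=2: reaches L-position 1 → W
n=3: only reaches 2(W), 0(W), all W → L
n=4: reaches L-position 3 → W
n=5: only reaches 4(W), 2(W), all W → L
n=6: reaches L-position 5 → W
n=7: only reaches 6(W), 4(W), 0(W), all W → L
n=8: reaches L-position 7 → W
n=9: only reaches 8(W), 6(W), 2(W), all W → L
n=10: reaches L-position 9 → W
From 10, the L positions reachable in one move are: 9, 7, 3. Any move reaching one of these is winning.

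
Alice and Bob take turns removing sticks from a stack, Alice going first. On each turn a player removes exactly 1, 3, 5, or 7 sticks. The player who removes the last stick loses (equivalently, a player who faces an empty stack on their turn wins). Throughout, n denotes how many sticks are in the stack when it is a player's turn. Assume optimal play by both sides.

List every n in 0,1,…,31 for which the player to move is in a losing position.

Build the W/L table. Terminal = W. A non-terminal position is W if it has a move to some L; otherwise it is L.
n=0: no move; the opponent has just taken the last stick and therefore loses → W
n=1: the only move is to 0(W), a W ⇒ L
n=2: can move to 1, which is L ⇒ W
n=3: moves to 2(W), 0(W); every one is W ⇒ L
n=4: can move to 3, which is L ⇒ W
n=5: moves to 4(W), 2(W), 0(W); every one is W ⇒ L
n=6: can move to 5, which is L ⇒ W
n=7: moves to 6(W), 4(W), 2(W), 0(W); every one is W ⇒ L
n=8: can move to 7, which is L ⇒ W
n=9: moves to 8(W), 6(W), 4(W), 2(W); every one is W ⇒ L
n=10: can move to 9, which is L ⇒ W
n=11: moves to 10(W), 8(W), 6(W), 4(W); every one is W ⇒ L
n=12: can move to 11, which is L ⇒ W
n=13: moves to 12(W), 10(W), 8(W), 6(W); every one is W ⇒ L
n=14: can move to 13, which is L ⇒ W
n=15: moves to 14(W), 12(W), 10(W), 8(W); every one is W ⇒ L
n=16: can move to 15, which is L ⇒ W
n=17: moves to 16(W), 14(W), 12(W), 10(W); every one is W ⇒ L
n=18: can move to 17, which is L ⇒ W
n=19: moves to 18(W), 16(W), 14(W), 12(W); every one is W ⇒ L
n=20: can move to 19, which is L ⇒ W
n=21: moves to 20(W), 18(W), 16(W), 14(W); every one is W ⇒ L
n=22: can move to 21, which is L ⇒ W
n=23: moves to 22(W), 20(W), 18(W), 16(W); every one is W ⇒ L
n=24: can move to 23, which is L ⇒ W
n=25: moves to 24(W), 22(W), 20(W), 18(W); every one is W ⇒ L
n=26: can move to 25, which is L ⇒ W
n=27: moves to 26(W), 24(W), 22(W), 20(W); every one is W ⇒ L
n=28: can move to 27, which is L ⇒ W
n=29: moves to 28(W), 26(W), 24(W), 22(W); every one is W ⇒ L
n=30: can move to 29, which is L ⇒ W
n=31: moves to 30(W), 28(W), 26(W), 24(W); every one is W ⇒ L
Reading off the rows marked L gives the requested list; there are 16 such values of n.

1, 3, 5, 7, 9, 11, 13, 15, 17, 19, 21, 23, 25, 27, 29, 31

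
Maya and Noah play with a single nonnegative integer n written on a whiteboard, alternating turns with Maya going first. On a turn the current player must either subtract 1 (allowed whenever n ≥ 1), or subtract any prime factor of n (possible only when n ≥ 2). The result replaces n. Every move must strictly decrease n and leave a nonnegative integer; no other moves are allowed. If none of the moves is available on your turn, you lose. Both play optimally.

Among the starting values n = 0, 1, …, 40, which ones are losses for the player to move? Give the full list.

Positions with no move are L. A position that does have a move is losing for the player to move precisely when every available move leads to a winning position for the opponent. Fill in the labels:
n=0: no move → L
n=1: can move to 0, which is L ⇒ W
n=2: can move to 0, which is L ⇒ W
n=3: can move to 0, which is L ⇒ W
n=4: moves to 2(W), 3(W); every one is W ⇒ L
n=5: can move to 0, which is L ⇒ W
n=6: can move to 4, which is L ⇒ W
n=7: can move to 0, which is L ⇒ W
n=8: moves to 6(W), 7(W); every one is W ⇒ L
n=9: can move to 8, which is L ⇒ W
n=10: can move to 8, which is L ⇒ W
n=11: can move to 0, which is L ⇒ W
n=12: moves to 9(W), 10(W), 11(W); every one is W ⇒ L
n=13: can move to 0, which is L ⇒ W
n=14: can move to 12, which is L ⇒ W
n=15: can move to 12, which is L ⇒ W
n=16: moves to 14(W), 15(W); every one is W ⇒ L
n=17: can move to 0, which is L ⇒ W
n=18: can move to 16, which is L ⇒ W
n=19: can move to 0, which is L ⇒ W
n=20: moves to 15(W), 18(W), 19(W); every one is W ⇒ L
n=21: can move to 20, which is L ⇒ W
n=22: can move to 20, which is L ⇒ W
n=23: can move to 0, which is L ⇒ W
n=24: moves to 21(W), 22(W), 23(W); every one is W ⇒ L
n=25: can move to 20, which is L ⇒ W
n=26: can move to 24, which is L ⇒ W
n=27: can move to 24, which is L ⇒ W
n=28: moves to 21(W), 26(W), 27(W); every one is W ⇒ L
n=29: can move to 0, which is L ⇒ W
n=30: can move to 28, which is L ⇒ W
n=31: can move to 0, which is L ⇒ W
n=32: moves to 30(W), 31(W); every one is W ⇒ L
n=33: can move to 32, which is L ⇒ W
n=34: can move to 32, which is L ⇒ W
n=35: can move to 28, which is L ⇒ W
n=36: moves to 33(W), 34(W), 35(W); every one is W ⇒ L
n=37: can move to 0, which is L ⇒ W
n=38: can move to 36, which is L ⇒ W
n=39: can move to 36, which is L ⇒ W
n=40: moves to 35(W), 38(W), 39(W); every one is W ⇒ L
The losing starting values of n are exactly the entries labelled L in this table (11 of them).

0, 4, 8, 12, 16, 20, 24, 28, 32, 36, 40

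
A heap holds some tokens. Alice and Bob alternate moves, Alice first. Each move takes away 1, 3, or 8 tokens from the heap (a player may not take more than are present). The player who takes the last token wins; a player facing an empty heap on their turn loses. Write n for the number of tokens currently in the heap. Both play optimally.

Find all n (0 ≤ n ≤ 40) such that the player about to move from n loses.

0, 2, 4, 6, 11, 13, 15, 17, 22, 24, 26, 28, 33, 35, 37, 39

Classify positions by backward induction: terminal positions (no move available) are L. From any other position, the mover wins iff some move reaches an L.
n=0: no move → L
n=1: W (go to 0, an L position)
n=2: L (sole option 1(W) is W)
n=3: W (go to 2, an L position)
n=4: L (options 3(W), 1(W) are all W)
n=5: W (go to 4, an L position)
n=6: L (options 5(W), 3(W) are all W)
n=7: W (go to 6, an L position)
n=8: W (go to 0, an L position)
n=9: W (go to 6, an L position)
n=10: W (go to 2, an L position)
n=11: L (options 10(W), 8(W), 3(W) are all W)
n=12: W (go to 11, an L position)
n=13: L (options 12(W), 10(W), 5(W) are all W)
n=14: W (go to 13, an L position)
n=15: L (options 14(W), 12(W), 7(W) are all W)
n=16: W (go to 15, an L position)
n=17: L (options 16(W), 14(W), 9(W) are all W)
n=18: W (go to 17, an L position)
n=19: W (go to 11, an L position)
n=20: W (go to 17, an L position)
n=21: W (go to 13, an L position)
n=22: L (options 21(W), 19(W), 14(W) are all W)
n=23: W (go to 22, an L position)
n=24: L (options 23(W), 21(W), 16(W) are all W)
n=25: W (go to 24, an L position)
n=26: L (options 25(W), 23(W), 18(W) are all W)
n=27: W (go to 26, an L position)
n=28: L (options 27(W), 25(W), 20(W) are all W)
n=29: W (go to 28, an L position)
n=30: W (go to 22, an L position)
n=31: W (go to 28, an L position)
n=32: W (go to 24, an L position)
n=33: L (options 32(W), 30(W), 25(W) are all W)
n=34: W (go to 33, an L position)
n=35: L (options 34(W), 32(W), 27(W) are all W)
n=36: W (go to 35, an L position)
n=37: L (options 36(W), 34(W), 29(W) are all W)
n=38: W (go to 37, an L position)
n=39: L (options 38(W), 36(W), 31(W) are all W)
n=40: W (go to 39, an L position)
The losing starting values of n are exactly the entries labelled L in this table (16 of them).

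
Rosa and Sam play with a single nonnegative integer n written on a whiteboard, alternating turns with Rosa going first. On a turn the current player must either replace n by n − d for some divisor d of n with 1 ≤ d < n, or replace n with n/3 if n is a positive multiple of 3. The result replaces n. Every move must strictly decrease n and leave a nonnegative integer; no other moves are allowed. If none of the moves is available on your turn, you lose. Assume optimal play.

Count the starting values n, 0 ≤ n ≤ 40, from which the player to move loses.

15

Positions with no move are L. A position that does have a move is losing for the player to move precisely when every available move leads to a winning position for the opponent. Fill in the labels:
n=0: no move → L
n=1: no move → L
n=2: W (go to 1, an L position)
n=3: W (go to 1, an L position)
n=4: L (options 2(W), 3(W) are all W)
n=5: W (go to 4, an L position)
n=6: W (go to 4, an L position)
n=7: L (sole option 6(W) is W)
n=8: W (go to 4, an L position)
n=9: L (options 3(W), 6(W), 8(W) are all W)
n=10: W (go to 9, an L position)
n=11: L (sole option 10(W) is W)
n=12: W (go to 4, an L position)
n=13: L (sole option 12(W) is W)
n=14: W (go to 7, an L position)
n=15: L (options 5(W), 10(W), 12(W), 14(W) are all W)
n=16: W (go to 15, an L position)
n=17: L (sole option 16(W) is W)
n=18: W (go to 9, an L position)
n=19: L (sole option 18(W) is W)
n=20: W (go to 15, an L position)
n=21: W (go to 7, an L position)
n=22: W (go to 11, an L position)
n=23: L (sole option 22(W) is W)
n=24: W (go to 23, an L position)
n=25: L (options 20(W), 24(W) are all W)
n=26: W (go to 13, an L position)
n=27: W (go to 9, an L position)
n=28: L (options 14(W), 21(W), 24(W), 26(W), 27(W) are all W)
n=29: W (go to 28, an L position)
n=30: W (go to 15, an L position)
n=31: L (sole option 30(W) is W)
n=32: W (go to 28, an L position)
n=33: W (go to 11, an L position)
n=34: W (go to 17, an L position)
n=35: W (go to 28, an L position)
n=36: L (options 12(W), 18(W), 24(W), 27(W), 30(W), 32(W), 33(W), 34(W), 35(W) are all W)
n=37: W (go to 36, an L position)
n=38: W (go to 19, an L position)
n=39: W (go to 13, an L position)
n=40: W (go to 36, an L position)
L entries with 0 ≤ n ≤ 40: n = 0, 1, 4, 7, 9, 11, 13, 15, 17, 19, 23, 25, 28, 31, 36; that makes 15.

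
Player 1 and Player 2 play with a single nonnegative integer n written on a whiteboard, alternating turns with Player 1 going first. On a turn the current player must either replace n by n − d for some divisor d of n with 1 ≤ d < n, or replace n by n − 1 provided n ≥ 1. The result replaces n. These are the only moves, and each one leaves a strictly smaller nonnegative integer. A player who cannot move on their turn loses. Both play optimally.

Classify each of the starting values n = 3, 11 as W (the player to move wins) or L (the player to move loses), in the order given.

3: W, 11: L

Positions with no move are L. A position that does have a move is losing for the player to move precisely when every available move leads to a winning position for the opponent. Fill in the labels:
n=0: no move → L
n=1: can move to 0, which is L ⇒ W
n=2: the only move is to 1(W), a W ⇒ L
n=3: can move to 2, which is L ⇒ W
n=4: can move to 2, which is L ⇒ W
n=5: the only move is to 4(W), a W ⇒ L
n=6: can move to 5, which is L ⇒ W
n=7: the only move is to 6(W), a W ⇒ L
n=8: can move to 7, which is L ⇒ W
n=9: moves to 6(W), 8(W); every one is W ⇒ L
n=10: can move to 5, which is L ⇒ W
n=11: the only move is to 10(W), a W ⇒ L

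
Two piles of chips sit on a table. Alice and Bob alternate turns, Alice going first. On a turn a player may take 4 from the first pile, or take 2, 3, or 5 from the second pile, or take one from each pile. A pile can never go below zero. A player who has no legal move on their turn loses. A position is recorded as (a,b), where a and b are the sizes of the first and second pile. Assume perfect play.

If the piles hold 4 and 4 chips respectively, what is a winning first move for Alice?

Move to (4,2).

Build the W/L table. Terminal = L. A non-terminal position is W if it has a move to some L; otherwise it is L.
No move ever increases a pile, so every position that can arise here has a ≤ 4 and b ≤ 4; it is enough to label the cells with 0 ≤ a ≤ 4 and 0 ≤ b ≤ 4.
Every move lowers a or b (never raises either), so fill the grid row by row in increasing a, and left to right within a row: each cell's successors are then already labelled.
      b=0  b=1  b=2  b=3  b=4
a=0:    L    L    W    W    W
a=1:    L    W    W    W    L
a=2:    L    W    W    W    L
a=3:    L    W    W    W    L
a=4:    W    W    L    L    W
Cells with no legal move (terminal, hence L): (0,0), (0,1), (1,0), (2,0), (3,0).
The remaining L cells, each justified by listing all of its moves:
(1,4): moves to (1,2)(W), (1,1)(W), (0,3)(W); every one is W ⇒ L
(2,4): moves to (2,2)(W), (2,1)(W), (1,3)(W); every one is W ⇒ L
(3,4): moves to (3,2)(W), (3,1)(W), (2,3)(W); every one is W ⇒ L
(4,2): moves to (0,2)(W), (4,0)(W), (3,1)(W); every one is W ⇒ L
(4,3): moves to (0,3)(W), (4,1)(W), (4,0)(W), (3,2)(W); every one is W ⇒ L
Every other cell has at least one move into one of the L cells above, so it is W.
From (4,4), the L positions reachable in one move are: (4,2).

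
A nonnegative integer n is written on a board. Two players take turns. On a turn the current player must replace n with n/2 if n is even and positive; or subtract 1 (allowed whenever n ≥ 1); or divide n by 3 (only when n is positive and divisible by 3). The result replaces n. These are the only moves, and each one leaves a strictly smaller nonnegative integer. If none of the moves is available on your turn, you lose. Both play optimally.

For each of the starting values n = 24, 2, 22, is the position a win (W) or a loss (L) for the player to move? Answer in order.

Positions with no move are L. A position that does have a move is losing for the player to move precisely when every available move leads to a winning position for the opponent. Fill in the labels:
n=0: no move → L
n=1: →0(L), so W
n=2: →1(W) only, which is W, so L
n=3: →2(L), so W
n=4: →2(L), so W
n=5: →4(W) only, which is W, so L
n=6: →2(L), so W
n=7: →6(W) only, which is W, so L
n=8: →7(L), so W
n=9: →3(W), 8(W) — all W, so L
n=10: →5(L), so W
n=11: →10(W) only, which is W, so L
n=12: →11(L), so W
n=13: →12(W) only, which is W, so L
n=14: →7(L), so W
n=15: →5(L), so W
n=16: →8(W), 15(W) — all W, so L
n=17: →16(L), so W
n=18: →9(L), so W
n=19: →18(W) only, which is W, so L
n=20: →19(L), so W
n=21: →7(L), so W
n=22: →11(L), so W
n=23: →22(W) only, which is W, so L
n=24: →23(L), so W

24: W, 2: L, 22: W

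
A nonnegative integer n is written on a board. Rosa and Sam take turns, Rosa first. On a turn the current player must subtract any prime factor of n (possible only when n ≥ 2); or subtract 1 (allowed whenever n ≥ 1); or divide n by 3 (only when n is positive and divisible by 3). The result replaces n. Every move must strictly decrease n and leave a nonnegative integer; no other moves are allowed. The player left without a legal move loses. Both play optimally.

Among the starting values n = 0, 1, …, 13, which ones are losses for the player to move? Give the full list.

Build the W/L table. Terminal = L. A non-terminal position is W if it has a move to some L; otherwise it is L.
n=0: no move → L
n=1: can move to 0, which is L ⇒ W
n=2: can move to 0, which is L ⇒ W
n=3: can move to 0, which is L ⇒ W
n=4: moves to 2(W), 3(W); every one is W ⇒ L
n=5: can move to 0, which is L ⇒ W
n=6: can move to 4, which is L ⇒ W
n=7: can move to 0, which is L ⇒ W
n=8: moves to 6(W), 7(W); every one is W ⇒ L
n=9: can move to 8, which is L ⇒ W
n=10: can move to 8, which is L ⇒ W
n=11: can move to 0, which is L ⇒ W
n=12: can move to 4, which is L ⇒ W
n=13: can move to 0, which is L ⇒ W
The losing starting values of n are exactly the entries labelled L in this table (3 of them).

0, 4, 8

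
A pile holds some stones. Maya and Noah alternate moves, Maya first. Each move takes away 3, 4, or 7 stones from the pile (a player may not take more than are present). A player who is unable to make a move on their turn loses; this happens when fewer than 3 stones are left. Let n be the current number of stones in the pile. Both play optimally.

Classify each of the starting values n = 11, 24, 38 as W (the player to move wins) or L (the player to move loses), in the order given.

Label each position W (a win for the player to move) or L (a loss). A position with no legal move is L; any other position is W exactly when some move reaches an L, and L when every move reaches a W.
n=0: no move → L
n=1: no move → L
n=2: no move → L
n=3: W (go to 0, an L position)
n=4: W (go to 1, an L position)
n=5: W (go to 2, an L position)
n=6: W (go to 2, an L position)
n=7: W (go to 0, an L position)
n=8: W (go to 1, an L position)
n=9: W (go to 2, an L position)
n=10: L (options 7(W), 6(W), 3(W) are all W)
n=11: L (options 8(W), 7(W), 4(W) are all W)
n=12: L (options 9(W), 8(W), 5(W) are all W)
n=13: W (go to 10, an L position)
n=14: W (go to 11, an L position)
n=15: W (go to 12, an L position)
n=16: W (go to 12, an L position)
n=17: W (go to 10, an L position)
n=18: W (go to 11, an L position)
n=19: W (go to 12, an L position)
n=20: L (options 17(W), 16(W), 13(W) are all W)
n=21: L (options 18(W), 17(W), 14(W) are all W)
n=22: L (options 19(W), 18(W), 15(W) are all W)
n=23: W (go to 20, an L position)
n=24: W (go to 21, an L position)
n=25: W (go to 22, an L position)
n=26: W (go to 22, an L position)
n=27: W (go to 20, an L position)
n=28: W (go to 21, an L position)
n=29: W (go to 22, an L position)
n=30: L (options 27(W), 26(W), 23(W) are all W)
n=31: L (options 28(W), 27(W), 24(W) are all W)
n=32: L (options 29(W), 28(W), 25(W) are all W)
n=33: W (go to 30, an L position)
n=34: W (go to 31, an L position)
n=35: W (go to 32, an L position)
n=36: W (go to 32, an L position)
n=37: W (go to 30, an L position)
n=38: W (go to 31, an L position)

11: L, 24: W, 38: W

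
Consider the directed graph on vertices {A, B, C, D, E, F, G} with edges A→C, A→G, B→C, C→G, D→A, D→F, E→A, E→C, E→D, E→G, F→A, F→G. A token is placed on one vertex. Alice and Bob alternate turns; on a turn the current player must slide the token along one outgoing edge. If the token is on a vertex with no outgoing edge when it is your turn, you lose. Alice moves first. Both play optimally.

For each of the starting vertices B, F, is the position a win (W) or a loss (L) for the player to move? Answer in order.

B: L, F: W

Compute win/loss labels from the base case upward. A position with no move is L. Any other position is W if it can reach an L in one move, else L.
Every edge goes from a vertex to one that appears earlier in the order G, C, A, F, B, D, E, so processing vertices in that order labels each vertex after all of its successors.
G: no outgoing edge → L
C: can move to G, which is L ⇒ W
A: can move to G, which is L ⇒ W
F: can move to G, which is L ⇒ W
B: the only move is to C(W), a W ⇒ L
D: moves to F(W), A(W); every one is W ⇒ L
E: can move to D, which is L ⇒ W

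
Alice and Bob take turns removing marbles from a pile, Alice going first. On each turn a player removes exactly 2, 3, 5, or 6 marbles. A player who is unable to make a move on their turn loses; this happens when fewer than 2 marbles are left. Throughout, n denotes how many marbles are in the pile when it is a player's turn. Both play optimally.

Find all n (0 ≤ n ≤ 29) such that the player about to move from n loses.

0, 1, 8, 9, 16, 17, 24, 25

Classify positions by backward induction: terminal positions (no move available) are L. From any other position, the mover wins iff some move reaches an L.
n=0: no move → L
n=1: no move → L
n=2: W (go to 0, an L position)
n=3: W (go to 1, an L position)
n=4: W (go to 1, an L position)
n=5: W (go to 0, an L position)
n=6: W (go to 1, an L position)
n=7: W (go to 1, an L position)
n=8: L (options 6(W), 5(W), 3(W), 2(W) are all W)
n=9: L (options 7(W), 6(W), 4(W), 3(W) are all W)
n=10: W (go to 8, an L position)
n=11: W (go to 9, an L position)
n=12: W (go to 9, an L position)
n=13: W (go to 8, an L position)
n=14: W (go to 9, an L position)
n=15: W (go to 9, an L position)
n=16: L (options 14(W), 13(W), 11(W), 10(W) are all W)
n=17: L (options 15(W), 14(W), 12(W), 11(W) are all W)
n=18: W (go to 16, an L position)
n=19: W (go to 17, an L position)
n=20: W (go to 17, an L position)
n=21: W (go to 16, an L position)
n=22: W (go to 17, an L position)
n=23: W (go to 17, an L position)
n=24: L (options 22(W), 21(W), 19(W), 18(W) are all W)
n=25: L (options 23(W), 22(W), 20(W), 19(W) are all W)
n=26: W (go to 24, an L position)
n=27: W (go to 25, an L position)
n=28: W (go to 25, an L position)
n=29: W (go to 24, an L position)
Reading off the rows marked L gives the requested list; there are 8 such values of n.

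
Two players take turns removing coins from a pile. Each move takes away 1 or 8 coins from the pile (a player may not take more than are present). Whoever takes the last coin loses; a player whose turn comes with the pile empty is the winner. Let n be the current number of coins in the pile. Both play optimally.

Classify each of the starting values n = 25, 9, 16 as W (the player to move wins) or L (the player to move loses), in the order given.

Compute win/loss labels from the base case upward. A position with no move is W. Any other position is W if it can reach an L in one move, else L.
n=0: no move; the opponent has just taken the last coin and therefore loses → W
n=1: →0(W) only, which is W, so L
n=2: →1(L), so W
n=3: →2(W) only, which is W, so L
n=4: →3(L), so W
n=5: →4(W) only, which is W, so L
n=6: →5(L), so W
n=7: →6(W) only, which is W, so L
n=8: →7(L), so W
n=9: →1(L), so W
n=10: →9(W), 2(W) — all W, so L
n=11: →10(L), so W
n=12: →11(W), 4(W) — all W, so L
n=13: →12(L), so W
n=14: →13(W), 6(W) — all W, so L
n=15: →14(L), so W
n=16: →15(W), 8(W) — all W, so L
n=17: →16(L), so W
n=18: →10(L), so W
n=19: →18(W), 11(W) — all W, so L
n=20: →19(L), so W
n=21: →20(W), 13(W) — all W, so L
n=22: →21(L), so W
n=23: →22(W), 15(W) — all W, so L
n=24: →23(L), so W
n=25: →24(W), 17(W) — all W, so L

25: L, 9: W, 16: L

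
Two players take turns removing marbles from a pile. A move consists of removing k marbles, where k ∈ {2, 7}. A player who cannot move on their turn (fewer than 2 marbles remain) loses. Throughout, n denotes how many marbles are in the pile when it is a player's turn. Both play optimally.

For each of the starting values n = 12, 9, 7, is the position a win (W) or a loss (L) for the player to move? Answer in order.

12: W, 9: L, 7: W

Build the W/L table. Terminal = L. A non-terminal position is W if it has a move to some L; otherwise it is L.
n=0: no move → L
n=1: no move → L
n=2: W (go to 0, an L position)
n=3: W (go to 1, an L position)
n=4: L (sole option 2(W) is W)
n=5: L (sole option 3(W) is W)
n=6: W (go to 4, an L position)
n=7: W (go to 5, an L position)
n=8: W (go to 1, an L position)
n=9: L (options 7(W), 2(W) are all W)
n=10: L (options 8(W), 3(W) are all W)
n=11: W (go to 9, an L position)
n=12: W (go to 10, an L position)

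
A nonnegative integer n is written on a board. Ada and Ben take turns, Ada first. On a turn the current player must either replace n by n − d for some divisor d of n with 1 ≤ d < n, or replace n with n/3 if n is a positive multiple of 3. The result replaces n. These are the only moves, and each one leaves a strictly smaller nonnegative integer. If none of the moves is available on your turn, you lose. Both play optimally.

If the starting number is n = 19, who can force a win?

Compute win/loss labels from the base case upward. A position with no move is L. Any other position is W if it can reach an L in one move, else L.
n=0: no move → L
n=1: no move → L
n=2: →1(L), so W
n=3: →1(L), so W
n=4: →2(W), 3(W) — all W, so L
n=5: →4(L), so W
n=6: →4(L), so W
n=7: →6(W) only, which is W, so L
n=8: →4(L), so W
n=9: →3(W), 6(W), 8(W) — all W, so L
n=10: →9(L), so W
n=11: →10(W) only, which is W, so L
n=12: →4(L), so W
n=13: →12(W) only, which is W, so L
n=14: →7(L), so W
n=15: →5(W), 10(W), 12(W), 14(W) — all W, so L
n=16: →15(L), so W
n=17: →16(W) only, which is W, so L
n=18: →9(L), so W
n=19: →18(W) only, which is W, so L
Every move from 19 reaches a W position, so the mover loses.

Ben wins.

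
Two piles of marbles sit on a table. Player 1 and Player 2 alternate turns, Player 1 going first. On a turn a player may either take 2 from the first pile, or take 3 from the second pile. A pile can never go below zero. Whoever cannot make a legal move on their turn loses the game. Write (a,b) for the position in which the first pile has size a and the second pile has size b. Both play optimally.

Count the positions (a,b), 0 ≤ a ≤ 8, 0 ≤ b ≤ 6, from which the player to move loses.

32

Work bottom-up. With no move the player to move loses. Otherwise the position is W if at least one move leads to an L position for the opponent, and L if every move leads to a W.
Every move lowers a or b (never raises either), so fill the grid row by row in increasing a, and left to right within a row: each cell's successors are then already labelled.
      b=0  b=1  b=2  b=3  b=4  b=5  b=6
a=0:    L    L    L    W    W    W    L
a=1:    L    L    L    W    W    W    L
a=2:    W    W    W    L    L    L    W
a=3:    W    W    W    L    L    L    W
a=4:    L    L    L    W    W    W    L
a=5:    L    L    L    W    W    W    L
a=6:    W    W    W    L    L    L    W
a=7:    W    W    W    L    L    L    W
a=8:    L    L    L    W    W    W    L
Cells with no legal move (terminal, hence L): (0,0), (0,1), (0,2), (1,0), (1,1), (1,2).
The remaining L cells, each justified by listing all of its moves:
(0,6): only reaches (0,3)(W), which is W → L
(1,6): only reaches (1,3)(W), which is W → L
(2,3): only reaches (0,3)(W), (2,0)(W), all W → L
(2,4): only reaches (0,4)(W), (2,1)(W), all W → L
(2,5): only reaches (0,5)(W), (2,2)(W), all W → L
(3,3): only reaches (1,3)(W), (3,0)(W), all W → L
(3,4): only reaches (1,4)(W), (3,1)(W), all W → L
(3,5): only reaches (1,5)(W), (3,2)(W), all W → L
(4,0): only reaches (2,0)(W), which is W → L
(4,1): only reaches (2,1)(W), which is W → L
(4,2): only reaches (2,2)(W), which is W → L
(4,6): only reaches (2,6)(W), (4,3)(W), all W → L
(5,0): only reaches (3,0)(W), which is W → L
(5,1): only reaches (3,1)(W), which is W → L
(5,2): only reaches (3,2)(W), which is W → L
(5,6): only reaches (3,6)(W), (5,3)(W), all W → L
(6,3): only reaches (4,3)(W), (6,0)(W), all W → L
(6,4): only reaches (4,4)(W), (6,1)(W), all W → L
(6,5): only reaches (4,5)(W), (6,2)(W), all W → L
(7,3): only reaches (5,3)(W), (7,0)(W), all W → L
(7,4): only reaches (5,4)(W), (7,1)(W), all W → L
(7,5): only reaches (5,5)(W), (7,2)(W), all W → L
(8,0): only reaches (6,0)(W), which is W → L
(8,1): only reaches (6,1)(W), which is W → L
(8,2): only reaches (6,2)(W), which is W → L
(8,6): only reaches (6,6)(W), (8,3)(W), all W → L
Every other cell has at least one move into one of the L cells above, so it is W.
L cells per row: a=0: 4, a=1: 4, a=2: 3, a=3: 3, a=4: 4, a=5: 4, a=6: 3, a=7: 3, a=8: 4; total 32.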